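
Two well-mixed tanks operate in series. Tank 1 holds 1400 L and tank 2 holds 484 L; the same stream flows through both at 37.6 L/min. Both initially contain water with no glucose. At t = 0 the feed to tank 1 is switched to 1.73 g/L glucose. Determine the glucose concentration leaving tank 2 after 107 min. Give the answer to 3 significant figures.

Time constants: τᵢ = Vᵢ/Q for each well-mixed tank.
τ₁ = 1400/37.6 = 37.234 min; τ₂ = 484/37.6 = 12.872 min.
Solving the cascade with C₁(0)=C₂(0)=0 gives C₂(t) = C_in[1 − (τ₁ e^(−t/τ₁) − τ₂ e^(−t/τ₂))/(τ₁ − τ₂)].
At t = 107: e^(−t/τ₁) = 0.056489, e^(−t/τ₂) = 0.00024546.
C₂ = 1.73·[1 − (37.234·0.056489 − 12.872·0.00024546)/(24.362)] = 1.73·0.91379 = 1.5809 g/L.

1.58 g/L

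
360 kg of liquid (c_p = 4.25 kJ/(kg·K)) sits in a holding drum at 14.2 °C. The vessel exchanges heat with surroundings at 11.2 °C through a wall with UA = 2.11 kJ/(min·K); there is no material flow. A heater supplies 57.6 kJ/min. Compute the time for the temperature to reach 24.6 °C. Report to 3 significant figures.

405 min

Heat balance on the well-mixed liquid: M c_p dT/dt = −UA(T − T_amb) + Q̇.
τ = M c_p/UA = 725.12 min; T_ss = T_amb + Q̇/UA = 11.2 + 57.6/2.11 = 38.499 °C.
T(t) = T_ss + (T₀ − T_ss)e^(−t/τ); set T = 24.6:
t = −τ ln[(T − T_ss)/(T₀ − T_ss)] = −725.12 · ln(0.57199) = 405.07 min.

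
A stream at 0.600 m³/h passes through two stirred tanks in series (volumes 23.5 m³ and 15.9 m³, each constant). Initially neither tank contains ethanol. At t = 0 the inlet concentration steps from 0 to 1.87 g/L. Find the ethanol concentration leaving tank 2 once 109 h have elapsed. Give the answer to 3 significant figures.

Species balance on tank i: dCᵢ/dt = (Cᵢ₋₁ − Cᵢ)/τᵢ with τᵢ = Vᵢ/Q.
τ₁ = 23.5/0.600 = 39.167 h; τ₂ = 15.9/0.600 = 26.500 h.
Solving the cascade with C₁(0)=C₂(0)=0 gives C₂(t) = C_in[1 − (τ₁ e^(−t/τ₁) − τ₂ e^(−t/τ₂))/(τ₁ − τ₂)].
At t = 109: e^(−t/τ₁) = 0.061854, e^(−t/τ₂) = 0.016355.
C₂ = 1.87·[1 − (39.167·0.061854 − 26.500·0.016355)/(12.667)] = 1.87·0.84296 = 1.5763 g/L.

1.58 g/L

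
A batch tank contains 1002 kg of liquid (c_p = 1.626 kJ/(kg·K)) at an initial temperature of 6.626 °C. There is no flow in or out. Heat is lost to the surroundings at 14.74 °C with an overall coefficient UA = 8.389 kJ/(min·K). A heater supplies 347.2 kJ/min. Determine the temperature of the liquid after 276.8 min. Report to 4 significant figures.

M c_p dT/dt = −UA(T − T_amb) + Q̇.
dT/dt = (T_ss − T)/τ with T_ss = T_amb + Q̇/UA = 14.74 + 347.2/8.389 = 56.1275 °C, τ = M c_p/UA = 1002·1.626/8.389 = 194.213 min.
Solution: T(t) = T_ss + (T₀ − T_ss) e^(−t/τ).
T(276.8) = 56.1275 + (-49.5015)·0.240451 = 44.2249 °C.

44.22 °C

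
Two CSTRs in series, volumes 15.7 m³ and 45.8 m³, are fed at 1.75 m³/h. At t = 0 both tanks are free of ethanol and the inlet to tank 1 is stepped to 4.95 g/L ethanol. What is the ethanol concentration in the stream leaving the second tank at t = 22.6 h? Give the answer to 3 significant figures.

Species balance on tank i: dCᵢ/dt = (Cᵢ₋₁ − Cᵢ)/τᵢ with τᵢ = Vᵢ/Q.
τ₁ = 15.7/1.75 = 8.9714 h; τ₂ = 45.8/1.75 = 26.171 h.
Tank 1: C₁ = C_in(1 − e^(−t/τ₁)). Tank 2 (τ₁ ≠ τ₂): C₂ = C_in[1 − (τ₁ e^(−t/τ₁) − τ₂ e^(−t/τ₂))/(τ₁ − τ₂)].
At t = 22.6: e^(−t/τ₁) = 0.080531, e^(−t/τ₂) = 0.42167.
C₂ = 4.95·[1 − (8.9714·0.080531 − 26.171·0.42167)/(-17.200)] = 4.95·0.40040 = 1.9820 g/L.

1.98 g/L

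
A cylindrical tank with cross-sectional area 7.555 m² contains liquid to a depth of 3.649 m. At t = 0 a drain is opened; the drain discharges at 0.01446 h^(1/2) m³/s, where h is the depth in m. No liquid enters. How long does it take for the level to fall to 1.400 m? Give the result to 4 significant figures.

With no inflow, A dh/dt = −0.01446 √h.
∫ h^(−1/2) dh = −(0.01446/A) ∫ dt, giving 2√h = 2√h₀ − (0.01446/A) t.
t = 2A(√h₀ − √h)/0.01446 = 2·7.555·(√3.649 − √1.400)/0.01446
  = 15.1100 × (1.91024 − 1.18322) / 0.01446 = 759.700 s.

759.7 s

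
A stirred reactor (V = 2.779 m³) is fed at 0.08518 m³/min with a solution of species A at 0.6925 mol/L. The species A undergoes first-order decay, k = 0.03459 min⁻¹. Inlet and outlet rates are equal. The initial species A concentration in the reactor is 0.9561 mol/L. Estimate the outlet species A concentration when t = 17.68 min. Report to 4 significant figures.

0.5244 mol/L

V dC/dt = Q(C_in − C) − k V C.
This is linear with rate a = Q/V + k = 0.0652413 min⁻¹.
C_ss = Q C_in/(Q + kV) = 0.325347 mol/L; C(t) = C_ss + (C₀ − C_ss) e^(−a t).
C(17.68) = 0.325347 + (0.630753)·e^(−0.0652413·17.68) = 0.325347 + (0.630753)·0.315541 = 0.524375 mol/L.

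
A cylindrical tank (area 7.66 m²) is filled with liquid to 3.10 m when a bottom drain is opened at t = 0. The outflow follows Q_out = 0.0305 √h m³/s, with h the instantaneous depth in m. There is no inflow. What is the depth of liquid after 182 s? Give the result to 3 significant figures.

A dh/dt = −Q_out = −0.0305 √h.
This is separable: 2 d(√h)/dt = −0.0305/A, so √h = √h₀ − (0.0305/(2A)) t.
√h = √3.10 − 0.0305·182/(2·7.66) = 1.7607 − 0.36234 = 1.3983.
h = 1.3983² = 1.9554 m.

1.96 m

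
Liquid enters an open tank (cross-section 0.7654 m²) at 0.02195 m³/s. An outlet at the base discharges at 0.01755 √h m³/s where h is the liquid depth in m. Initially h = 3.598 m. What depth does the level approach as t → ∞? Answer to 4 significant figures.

Unsteady balance on liquid volume: A dh/dt = Q_in − 0.01755 √h. At steady state dh/dt = 0:
Q_in = 0.01755 √h_ss ⇒ √h_ss = 0.02195/0.01755 = 1.25071.
h_ss = 1.25071² = 1.56428 m. (Since h₀ = 3.598 m > h_ss, the level will fall toward this value.)

1.564 m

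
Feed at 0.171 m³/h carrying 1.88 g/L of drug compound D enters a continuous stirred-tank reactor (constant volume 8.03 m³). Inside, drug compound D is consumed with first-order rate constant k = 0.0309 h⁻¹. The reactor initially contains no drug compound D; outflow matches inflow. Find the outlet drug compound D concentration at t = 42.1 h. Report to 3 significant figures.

V dC/dt = Q(C_in − C) − k V C.
This is linear with rate a = Q/V + k = 0.052195 h⁻¹.
C_ss = Q C_in/(Q + kV) = 0.76702 g/L; C(t) = C_ss + (C₀ − C_ss) e^(−a t).
C(42.1) = 0.76702 + (-0.76702)·e^(−0.052195·42.1) = 0.76702 + (-0.76702)·0.11109 = 0.68181 g/L.

0.682 g/L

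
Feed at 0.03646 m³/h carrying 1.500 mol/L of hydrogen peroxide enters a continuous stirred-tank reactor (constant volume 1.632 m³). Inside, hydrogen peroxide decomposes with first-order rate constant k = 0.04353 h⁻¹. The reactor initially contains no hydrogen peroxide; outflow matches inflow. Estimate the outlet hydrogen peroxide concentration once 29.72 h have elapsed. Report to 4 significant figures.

Species balance: V dC/dt = Q C_in − Q C − k V C.
dC/dt = (Q/V) C_in − (Q/V + k) C; effective rate a = Q/V + k = 0.0223407 + 0.04353 = 0.0658707 h⁻¹.
C_ss = Q C_in/(Q + kV) = 0.508740 mol/L; C(t) = C_ss + (C₀ − C_ss) e^(−a t).
C(29.72) = 0.508740 + (-0.508740)·e^(−0.0658707·29.72) = 0.508740 + (-0.508740)·0.141186 = 0.436913 mol/L.

0.4369 mol/L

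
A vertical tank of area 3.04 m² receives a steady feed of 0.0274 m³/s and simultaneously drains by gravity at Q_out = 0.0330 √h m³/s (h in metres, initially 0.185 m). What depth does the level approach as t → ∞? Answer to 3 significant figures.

A dh/dt = Q_in − 0.0330 √h. Steady state requires inflow = outflow:
Q_in = 0.0330 √h_ss ⇒ √h_ss = 0.0274/0.0330 = 0.83030.
h_ss = 0.83030² = 0.68940 m. (Since h₀ = 0.185 m < h_ss, the level will rise toward this value.)

0.689 m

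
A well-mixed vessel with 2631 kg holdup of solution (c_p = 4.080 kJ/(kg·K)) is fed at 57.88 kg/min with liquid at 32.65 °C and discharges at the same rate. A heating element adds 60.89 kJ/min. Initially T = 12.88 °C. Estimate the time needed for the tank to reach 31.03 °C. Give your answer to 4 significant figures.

107.6 min

Heat balance on the well-mixed liquid: M c_p dT/dt = ṁ c_p (T_in − T) + 60.89.
τ = M/ṁ = 45.4561 min; T_ss = T_in + Q̇/(ṁ c_p) = 32.9078 °C.
T(t) = T_ss + (T₀ − T_ss) e^(−t/τ). Set T = 31.03:
e^(−t/τ) = (31.03 − 32.9078)/(12.88 − 32.9078) = 0.0937617
t = −45.4561 · ln(0.0937617) = 107.595 min.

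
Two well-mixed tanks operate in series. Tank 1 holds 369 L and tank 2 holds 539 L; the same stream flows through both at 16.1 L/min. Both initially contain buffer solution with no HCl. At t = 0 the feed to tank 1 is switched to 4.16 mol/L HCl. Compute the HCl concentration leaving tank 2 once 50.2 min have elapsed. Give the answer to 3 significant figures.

2.23 mol/L

Each tank obeys Vᵢ dCᵢ/dt = Q(Cᵢ₋₁ − Cᵢ), so τᵢ = Vᵢ/Q.
τ₁ = 369/16.1 = 22.919 min; τ₂ = 539/16.1 = 33.478 min.
Solving the cascade with C₁(0)=C₂(0)=0 gives C₂(t) = C_in[1 − (τ₁ e^(−t/τ₁) − τ₂ e^(−t/τ₂))/(τ₁ − τ₂)].
At t = 50.2: e^(−t/τ₁) = 0.11188, e^(−t/τ₂) = 0.22325.
C₂ = 4.16·[1 − (22.919·0.11188 − 33.478·0.22325)/(-10.559)] = 4.16·0.53503 = 2.2257 mol/L.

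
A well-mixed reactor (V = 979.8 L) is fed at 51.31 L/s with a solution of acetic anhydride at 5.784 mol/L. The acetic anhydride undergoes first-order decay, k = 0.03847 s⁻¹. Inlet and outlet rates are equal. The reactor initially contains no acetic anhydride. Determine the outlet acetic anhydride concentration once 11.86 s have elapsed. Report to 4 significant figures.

2.199 mol/L

Accumulation = in − out − consumed: V dC/dt = Q C_in − Q C − k V C.
dC/dt = (Q/V) C_in − (Q/V + k) C; effective rate a = Q/V + k = 0.0523678 + 0.03847 = 0.0908378 s⁻¹.
C_ss = Q C_in/(Q + kV) = 3.33446 mol/L; C(t) = C_ss + (C₀ − C_ss) e^(−a t).
C(11.86) = 3.33446 + (-3.33446)·e^(−0.0908378·11.86) = 3.33446 + (-3.33446)·0.340501 = 2.19908 mol/L.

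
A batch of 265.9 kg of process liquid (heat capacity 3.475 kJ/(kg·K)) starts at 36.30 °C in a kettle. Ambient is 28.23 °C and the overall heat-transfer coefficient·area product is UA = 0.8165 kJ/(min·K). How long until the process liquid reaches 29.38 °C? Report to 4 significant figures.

M c_p dT/dt = −UA(T − T_amb).
τ = M c_p/UA = 1131.66 min; T_ss = T_amb = 28.2300 °C.
T(t) = T_ss + (T₀ − T_ss)e^(−t/τ); set T = 29.38:
t = −τ ln[(T − T_ss)/(T₀ − T_ss)] = −1131.66 · ln(0.142503) = 2204.92 min.

2205 min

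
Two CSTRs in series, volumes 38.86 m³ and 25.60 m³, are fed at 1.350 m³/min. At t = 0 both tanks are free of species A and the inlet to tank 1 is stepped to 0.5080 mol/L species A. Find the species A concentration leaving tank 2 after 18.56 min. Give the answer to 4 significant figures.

0.09528 mol/L

Each tank obeys Vᵢ dCᵢ/dt = Q(Cᵢ₋₁ − Cᵢ), so τᵢ = Vᵢ/Q.
τ₁ = 38.86/1.350 = 28.7852 min; τ₂ = 25.60/1.350 = 18.9630 min.
Tank 1: C₁ = C_in(1 − e^(−t/τ₁)). Tank 2 (τ₁ ≠ τ₂): C₂ = C_in[1 − (τ₁ e^(−t/τ₁) − τ₂ e^(−t/τ₂))/(τ₁ − τ₂)].
At t = 18.56: e^(−t/τ₁) = 0.524780, e^(−t/τ₂) = 0.375781.
C₂ = 0.5080·[1 − (28.7852·0.524780 − 18.9630·0.375781)/(9.82222)] = 0.5080·0.187559 = 0.0952799 mol/L.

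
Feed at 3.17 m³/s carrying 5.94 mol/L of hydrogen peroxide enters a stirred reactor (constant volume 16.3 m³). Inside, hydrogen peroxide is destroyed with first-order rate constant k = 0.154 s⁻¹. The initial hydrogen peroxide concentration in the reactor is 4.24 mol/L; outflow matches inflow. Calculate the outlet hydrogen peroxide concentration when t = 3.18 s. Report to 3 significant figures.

3.62 mol/L

Species balance: V dC/dt = Q C_in − Q C − k V C.
dC/dt = (Q/V) C_in − (Q/V + k) C; effective rate a = Q/V + k = 0.19448 + 0.154 = 0.34848 s⁻¹.
C_ss = Q C_in/(Q + kV) = 3.3150 mol/L; C(t) = C_ss + (C₀ − C_ss) e^(−a t).
C(3.18) = 3.3150 + (0.92501)·e^(−0.34848·3.18) = 3.3150 + (0.92501)·0.33017 = 3.6204 mol/L.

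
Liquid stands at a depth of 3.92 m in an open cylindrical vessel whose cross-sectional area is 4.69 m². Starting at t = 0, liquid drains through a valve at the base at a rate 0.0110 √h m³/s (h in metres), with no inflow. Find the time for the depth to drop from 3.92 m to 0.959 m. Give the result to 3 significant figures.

853 s

With no inflow, A dh/dt = −0.0110 √h.
Separate and integrate: 2(√h − √h₀) = −(0.0110/A) t.
t = 2A(√h₀ − √h)/0.0110 = 2·4.69·(√3.92 − √0.959)/0.0110
  = 9.3800 × (1.9799 − 0.97929) / 0.0110 = 853.25 s.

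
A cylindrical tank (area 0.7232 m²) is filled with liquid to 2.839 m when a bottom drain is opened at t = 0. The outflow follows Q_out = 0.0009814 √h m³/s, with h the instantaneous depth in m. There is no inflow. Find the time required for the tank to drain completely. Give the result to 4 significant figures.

A dh/dt = −Q_out = −0.0009814 √h.
Separate and integrate: 2(√h − √h₀) = −(0.0009814/A) t.
Tank is empty when √h = 0: t_empty = 2A√h₀/0.0009814.
t_empty = 2·0.7232·√2.839/0.0009814 = 1.44640·1.68493/0.0009814 = 2483.28 s.

2483 s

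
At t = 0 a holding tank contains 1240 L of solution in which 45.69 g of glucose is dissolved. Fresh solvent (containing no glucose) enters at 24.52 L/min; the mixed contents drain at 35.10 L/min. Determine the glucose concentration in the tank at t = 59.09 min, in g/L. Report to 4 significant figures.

0.007249 g/L

Let m(t) be the amount of glucose. Volume: V(t) = V₀ + (Q_in − Q_out) t = 1240 − 10.5800 t; V(59.09) = 614.828 L.
Solute balance: dm/dt = 0 − Q_out C = −Q_out m/V(t).
Separate: dm/m = −Q_out dt/V(t) ⇒ ln(m/m₀) = −(Q_out/(Q_in−Q_out)) ln(V/V₀).
m = m₀ (V₀/V)^(Q_out/(Q_in−Q_out)) = 45.69 × (1240/614.828)^(-3.31758) = 4.45718 g.
C = m/V = 4.45718/614.828 = 0.00724947 g/L.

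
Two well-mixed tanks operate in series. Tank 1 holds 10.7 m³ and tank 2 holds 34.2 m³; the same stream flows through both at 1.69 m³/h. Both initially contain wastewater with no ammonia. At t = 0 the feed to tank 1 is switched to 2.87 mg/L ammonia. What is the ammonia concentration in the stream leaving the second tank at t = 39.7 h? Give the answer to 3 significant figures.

2.29 mg/L

Each tank obeys Vᵢ dCᵢ/dt = Q(Cᵢ₋₁ − Cᵢ), so τᵢ = Vᵢ/Q.
τ₁ = 10.7/1.69 = 6.3314 h; τ₂ = 34.2/1.69 = 20.237 h.
Tank 1: C₁ = C_in(1 − e^(−t/τ₁)). Tank 2 (τ₁ ≠ τ₂): C₂ = C_in[1 − (τ₁ e^(−t/τ₁) − τ₂ e^(−t/τ₂))/(τ₁ − τ₂)].
At t = 39.7: e^(−t/τ₁) = 0.0018915, e^(−t/τ₂) = 0.14061.
C₂ = 2.87·[1 − (6.3314·0.0018915 − 20.237·0.14061)/(-13.905)] = 2.87·0.79623 = 2.2852 mg/L.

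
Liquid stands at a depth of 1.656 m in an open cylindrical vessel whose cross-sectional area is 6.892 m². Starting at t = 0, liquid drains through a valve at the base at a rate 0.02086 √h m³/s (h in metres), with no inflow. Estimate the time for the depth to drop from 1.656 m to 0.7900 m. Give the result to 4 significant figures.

With no inflow, A dh/dt = −0.02086 √h.
∫ h^(−1/2) dh = −(0.02086/A) ∫ dt, giving 2√h = 2√h₀ − (0.02086/A) t.
t = 2A(√h₀ − √h)/0.02086 = 2·6.892·(√1.656 − √0.7900)/0.02086
  = 13.7840 × (1.28686 − 0.888819) / 0.02086 = 263.017 s.

263.0 s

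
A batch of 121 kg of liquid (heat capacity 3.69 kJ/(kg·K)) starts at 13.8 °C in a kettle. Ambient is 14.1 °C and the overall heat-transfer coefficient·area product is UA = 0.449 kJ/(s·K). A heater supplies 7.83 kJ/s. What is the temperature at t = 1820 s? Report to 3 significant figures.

28.7 °C

M c_p dT/dt = −UA(T − T_amb) + Q̇.
dT/dt = (T_ss − T)/τ with T_ss = T_amb + Q̇/UA = 14.1 + 7.83/0.449 = 31.539 °C, τ = M c_p/UA = 121·3.69/0.449 = 994.41 s.
Solution: T(t) = T_ss + (T₀ − T_ss) e^(−t/τ).
T(1820) = 31.539 + (-17.739)·0.16038 = 28.694 °C.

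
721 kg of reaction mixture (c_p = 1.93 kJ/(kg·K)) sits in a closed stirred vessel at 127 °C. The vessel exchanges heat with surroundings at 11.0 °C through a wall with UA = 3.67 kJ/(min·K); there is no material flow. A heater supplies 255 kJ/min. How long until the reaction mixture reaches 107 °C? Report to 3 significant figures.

Lumped-capacitance energy balance: M c_p dT/dt = UA(T_amb − T) + Q̇.
τ = M c_p/UA = 379.16 min; T_ss = T_amb + Q̇/UA = 11.0 + 255/3.67 = 80.482 °C.
T(t) = T_ss + (T₀ − T_ss)e^(−t/τ); set T = 107:
t = −τ ln[(T − T_ss)/(T₀ − T_ss)] = −379.16 · ln(0.57006) = 213.10 min.

213 min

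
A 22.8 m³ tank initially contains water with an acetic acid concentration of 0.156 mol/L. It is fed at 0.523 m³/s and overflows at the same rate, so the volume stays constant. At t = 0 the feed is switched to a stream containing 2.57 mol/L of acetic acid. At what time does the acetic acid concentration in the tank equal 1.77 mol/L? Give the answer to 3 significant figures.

Species balance on the tank: V dC/dt = Q(C_in − C), so τ = V/Q = 43.595 s.
C(t) = C_in + (C₀ − C_in) e^(−t/τ). Set C = 1.77 and solve for t:
e^(−t/τ) = (C − C_in)/(C₀ − C_in) = (1.77 − 2.57)/(0.156 − 2.57) = 0.33140
t = −τ ln(…) = 43.595 × 1.1044 = 48.147 s.

48.1 s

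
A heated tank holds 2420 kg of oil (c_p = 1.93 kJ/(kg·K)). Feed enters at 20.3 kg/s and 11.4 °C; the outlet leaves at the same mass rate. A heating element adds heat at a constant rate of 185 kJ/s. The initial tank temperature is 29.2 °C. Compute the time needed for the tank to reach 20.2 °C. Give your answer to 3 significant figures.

M c_p dT/dt = ṁ c_p (T_in − T) + Q̇.
τ = M/ṁ = 119.21 s; T_ss = T_in + Q̇/(ṁ c_p) = 16.122 °C.
T(t) = T_ss + (T₀ − T_ss) e^(−t/τ). Set T = 20.2:
e^(−t/τ) = (20.2 − 16.122)/(29.2 − 16.122) = 0.31183
t = −119.21 · ln(0.31183) = 138.92 s.

139 s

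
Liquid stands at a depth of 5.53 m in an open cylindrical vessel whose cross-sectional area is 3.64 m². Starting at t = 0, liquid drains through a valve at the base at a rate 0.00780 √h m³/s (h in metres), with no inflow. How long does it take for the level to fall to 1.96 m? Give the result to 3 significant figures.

888 s

A dh/dt = −Q_out = −0.00780 √h.
Separate and integrate: 2(√h − √h₀) = −(0.00780/A) t.
t = 2A(√h₀ − √h)/0.00780 = 2·3.64·(√5.53 − √1.96)/0.00780
  = 7.2800 × (2.3516 − 1.4000) / 0.00780 = 888.16 s.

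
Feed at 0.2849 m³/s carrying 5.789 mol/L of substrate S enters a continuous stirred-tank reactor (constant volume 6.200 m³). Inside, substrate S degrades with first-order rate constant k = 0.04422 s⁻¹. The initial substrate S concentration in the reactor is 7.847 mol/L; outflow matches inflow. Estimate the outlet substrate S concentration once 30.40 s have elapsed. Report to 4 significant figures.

Species balance: V dC/dt = Q C_in − Q C − k V C.
This is linear with rate a = Q/V + k = 0.0901716 s⁻¹.
C_ss = Q C_in/(Q + kV) = 2.95008 mol/L; C(t) = C_ss + (C₀ − C_ss) e^(−a t).
C(30.40) = 2.95008 + (4.89692)·e^(−0.0901716·30.40) = 2.95008 + (4.89692)·0.0644918 = 3.26590 mol/L.

3.266 mol/L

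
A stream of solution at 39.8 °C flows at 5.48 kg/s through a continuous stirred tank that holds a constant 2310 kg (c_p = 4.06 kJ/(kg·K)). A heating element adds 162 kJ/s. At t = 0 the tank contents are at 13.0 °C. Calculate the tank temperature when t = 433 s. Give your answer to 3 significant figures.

34.9 °C

M c_p dT/dt = ṁ c_p (T_in − T) + Q̇.
τ = M/ṁ = 421.53 s; T_ss = T_in + Q̇/(ṁ c_p) = 39.8 + 162/(5.48·4.06) = 47.081 °C.
Solution: T(t) = T_ss + (T₀ − T_ss) e^(−t/τ).
T(433) = 47.081 + (-34.081)·e^(−433/421.53) = 47.081 + (-34.081)·0.35801 = 34.880 °C.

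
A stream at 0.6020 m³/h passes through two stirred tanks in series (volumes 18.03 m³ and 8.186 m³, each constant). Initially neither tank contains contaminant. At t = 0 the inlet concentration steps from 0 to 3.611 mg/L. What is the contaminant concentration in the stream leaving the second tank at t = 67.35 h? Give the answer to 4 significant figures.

2.934 mg/L

Each tank obeys Vᵢ dCᵢ/dt = Q(Cᵢ₋₁ − Cᵢ), so τᵢ = Vᵢ/Q.
τ₁ = 18.03/0.6020 = 29.9502 h; τ₂ = 8.186/0.6020 = 13.5980 h.
Solving the cascade with C₁(0)=C₂(0)=0 gives C₂(t) = C_in[1 − (τ₁ e^(−t/τ₁) − τ₂ e^(−t/τ₂))/(τ₁ − τ₂)].
At t = 67.35: e^(−t/τ₁) = 0.105533, e^(−t/τ₂) = 0.00706267.
C₂ = 3.611·[1 − (29.9502·0.105533 − 13.5980·0.00706267)/(16.3522)] = 3.611·0.812583 = 2.93424 mg/L.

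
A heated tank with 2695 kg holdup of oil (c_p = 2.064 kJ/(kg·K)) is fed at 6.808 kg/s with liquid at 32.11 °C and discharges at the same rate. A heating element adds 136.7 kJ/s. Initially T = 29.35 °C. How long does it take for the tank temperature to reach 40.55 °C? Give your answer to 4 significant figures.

899.2 s

Unsteady energy balance on the tank contents: M c_p dT/dt = ṁ c_p (T_in − T) + 136.7.
τ = M/ṁ = 395.858 s; T_ss = T_in + Q̇/(ṁ c_p) = 41.8384 °C.
T(t) = T_ss + (T₀ − T_ss) e^(−t/τ). Set T = 40.55:
e^(−t/τ) = (40.55 − 41.8384)/(29.35 − 41.8384) = 0.103164
t = −395.858 · ln(0.103164) = 899.164 s.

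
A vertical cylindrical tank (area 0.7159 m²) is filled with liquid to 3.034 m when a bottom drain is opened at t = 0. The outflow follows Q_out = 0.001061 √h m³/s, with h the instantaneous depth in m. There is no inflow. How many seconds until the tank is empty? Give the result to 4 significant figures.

With no inflow, A dh/dt = −0.001061 √h.
∫ h^(−1/2) dh = −(0.001061/A) ∫ dt, giving 2√h = 2√h₀ − (0.001061/A) t.
Tank is empty when √h = 0: t_empty = 2A√h₀/0.001061.
t_empty = 2·0.7159·√3.034/0.001061 = 1.43180·1.74184/0.001061 = 2350.58 s.

2351 s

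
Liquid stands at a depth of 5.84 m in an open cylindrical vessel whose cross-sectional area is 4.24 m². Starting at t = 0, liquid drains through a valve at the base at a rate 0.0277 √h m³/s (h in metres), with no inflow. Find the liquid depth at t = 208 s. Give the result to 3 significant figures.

Mass balance (ρ constant): A dh/dt = −0.0277 √h.
∫ h^(−1/2) dh = −(0.0277/A) ∫ dt, giving 2√h = 2√h₀ − (0.0277/A) t.
√h = √5.84 − 0.0277·208/(2·4.24) = 2.4166 − 0.67943 = 1.7372.
h = 1.7372² = 3.0178 m.

3.02 m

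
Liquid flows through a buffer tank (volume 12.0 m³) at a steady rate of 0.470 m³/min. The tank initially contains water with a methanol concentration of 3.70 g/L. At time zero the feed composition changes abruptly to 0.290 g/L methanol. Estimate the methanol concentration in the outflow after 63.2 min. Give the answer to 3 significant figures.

Transient balance on the dissolved component: V dC/dt = Q(C_in − C).
Rewrite as dC/dt + C/τ = C_in/τ, τ = V/Q = 25.532 min.
This is linear first-order; C(t) = C_in + (C₀ − C_in) e^(−t/τ).
C(63.2) = 0.290 + (3.70 − 0.290)·e^(−63.2/25.532) = 0.290 + (3.4100)·0.084135 = 0.57690 g/L.

0.577 g/L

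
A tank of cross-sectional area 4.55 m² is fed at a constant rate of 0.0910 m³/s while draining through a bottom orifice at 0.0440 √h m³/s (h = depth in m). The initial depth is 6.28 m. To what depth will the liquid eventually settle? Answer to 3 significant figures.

4.28 m

A dh/dt = Q_in − 0.0440 √h. Steady state requires inflow = outflow:
Q_in = 0.0440 √h_ss ⇒ √h_ss = 0.0910/0.0440 = 2.0682.
h_ss = 2.0682² = 4.2774 m. (Since h₀ = 6.28 m > h_ss, the level will fall toward this value.)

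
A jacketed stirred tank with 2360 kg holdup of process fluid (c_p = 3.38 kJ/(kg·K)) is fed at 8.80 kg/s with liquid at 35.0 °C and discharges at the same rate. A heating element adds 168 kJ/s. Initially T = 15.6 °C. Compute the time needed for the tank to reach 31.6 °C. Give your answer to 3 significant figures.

273 s

M c_p dT/dt = ṁ c_p (T_in − T) + Q̇.
τ = M/ṁ = 268.18 s; T_ss = T_in + Q̇/(ṁ c_p) = 40.648 °C.
T(t) = T_ss + (T₀ − T_ss) e^(−t/τ). Set T = 31.6:
e^(−t/τ) = (31.6 − 40.648)/(15.6 − 40.648) = 0.36123
t = −268.18 · ln(0.36123) = 273.07 s.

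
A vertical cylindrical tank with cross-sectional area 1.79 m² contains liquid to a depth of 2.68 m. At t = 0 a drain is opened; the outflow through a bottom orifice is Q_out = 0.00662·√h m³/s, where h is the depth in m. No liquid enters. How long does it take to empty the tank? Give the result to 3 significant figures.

885 s

With no inflow, A dh/dt = −0.00662 √h.
∫ h^(−1/2) dh = −(0.00662/A) ∫ dt, giving 2√h = 2√h₀ − (0.00662/A) t.
Tank is empty when √h = 0: t_empty = 2A√h₀/0.00662.
t_empty = 2·1.79·√2.68/0.00662 = 3.5800·1.6371/0.00662 = 885.30 s.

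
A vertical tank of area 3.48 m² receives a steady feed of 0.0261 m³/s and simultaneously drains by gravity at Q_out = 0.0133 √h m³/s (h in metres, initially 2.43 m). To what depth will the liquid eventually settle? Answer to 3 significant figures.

3.85 m

Mass balance (ρ constant): A dh/dt = Q_in − 0.0133 √h. At steady state dh/dt = 0:
Q_in = 0.0133 √h_ss ⇒ √h_ss = 0.0261/0.0133 = 1.9624.
h_ss = 1.9624² = 3.8510 m. (Since h₀ = 2.43 m < h_ss, the level will rise toward this value.)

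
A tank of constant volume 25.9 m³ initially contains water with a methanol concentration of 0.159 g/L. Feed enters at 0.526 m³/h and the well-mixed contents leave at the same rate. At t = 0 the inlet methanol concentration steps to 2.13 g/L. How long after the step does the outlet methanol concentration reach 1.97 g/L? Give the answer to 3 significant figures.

Mass balance on the solute (V constant): V dC/dt = Q(C_in − C), so τ = V/Q = 49.240 h.
C(t) = C_in + (C₀ − C_in) e^(−t/τ). Set C = 1.97 and solve for t:
e^(−t/τ) = (C − C_in)/(C₀ − C_in) = (1.97 − 2.13)/(0.159 − 2.13) = 0.081177
t = −τ ln(…) = 49.240 × 2.5111 = 123.65 h.

124 h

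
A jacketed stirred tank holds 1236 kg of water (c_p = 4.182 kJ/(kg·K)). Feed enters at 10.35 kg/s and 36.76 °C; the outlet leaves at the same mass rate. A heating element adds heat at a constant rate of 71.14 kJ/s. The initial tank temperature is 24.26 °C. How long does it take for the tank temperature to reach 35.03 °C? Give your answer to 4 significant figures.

171.2 s

M c_p dT/dt = ṁ c_p (T_in − T) + Q̇.
τ = M/ṁ = 119.420 s; T_ss = T_in + Q̇/(ṁ c_p) = 38.4036 °C.
T(t) = T_ss + (T₀ − T_ss) e^(−t/τ). Set T = 35.03:
e^(−t/τ) = (35.03 − 38.4036)/(24.26 − 38.4036) = 0.238523
t = −119.420 · ln(0.238523) = 171.164 s.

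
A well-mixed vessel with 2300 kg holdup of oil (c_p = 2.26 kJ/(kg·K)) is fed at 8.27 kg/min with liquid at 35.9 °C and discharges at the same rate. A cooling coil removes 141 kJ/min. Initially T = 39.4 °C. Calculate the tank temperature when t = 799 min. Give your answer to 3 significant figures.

M c_p dT/dt = ṁ c_p (T_in − T) − Q̇.
τ = M/ṁ = 278.11 min; T_ss = T_in − Q̇/(ṁ c_p) = 35.9 − 141/(8.27·2.26) = 28.356 °C.
T approaches T_ss exponentially: T(t) = T_ss + (T₀ − T_ss) e^(−t/τ).
T(799) = 28.356 + (11.044)·e^(−799/278.11) = 28.356 + (11.044)·0.056533 = 28.980 °C.

29.0 °C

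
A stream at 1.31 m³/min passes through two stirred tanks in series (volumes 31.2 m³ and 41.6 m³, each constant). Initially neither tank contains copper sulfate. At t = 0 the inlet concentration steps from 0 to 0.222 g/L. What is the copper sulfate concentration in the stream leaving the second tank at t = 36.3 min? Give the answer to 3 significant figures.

Each tank obeys Vᵢ dCᵢ/dt = Q(Cᵢ₋₁ − Cᵢ), so τᵢ = Vᵢ/Q.
τ₁ = 31.2/1.31 = 23.817 min; τ₂ = 41.6/1.31 = 31.756 min.
Tank 1: C₁ = C_in(1 − e^(−t/τ₁)). Tank 2 (τ₁ ≠ τ₂): C₂ = C_in[1 − (τ₁ e^(−t/τ₁) − τ₂ e^(−t/τ₂))/(τ₁ − τ₂)].
At t = 36.3: e^(−t/τ₁) = 0.21781, e^(−t/τ₂) = 0.31883.
C₂ = 0.222·[1 − (23.817·0.21781 − 31.756·0.31883)/(-7.9389)] = 0.222·0.37811 = 0.083941 g/L.

0.0839 g/L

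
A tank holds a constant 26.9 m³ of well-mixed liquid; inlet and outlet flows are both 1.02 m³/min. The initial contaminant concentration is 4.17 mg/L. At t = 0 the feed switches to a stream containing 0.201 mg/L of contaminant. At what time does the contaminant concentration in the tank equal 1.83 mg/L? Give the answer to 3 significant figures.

23.5 min

Species balance: V dC/dt = Q(C_in − C) ⇒ τ = V/Q = 26.373 min.
C(t) = C_in + (C₀ − C_in) e^(−t/τ). Set C = 1.83 and solve for t:
e^(−t/τ) = (C − C_in)/(C₀ − C_in) = (1.83 − 0.201)/(4.17 − 0.201) = 0.41043
t = −τ ln(…) = 26.373 × 0.89055 = 23.486 min.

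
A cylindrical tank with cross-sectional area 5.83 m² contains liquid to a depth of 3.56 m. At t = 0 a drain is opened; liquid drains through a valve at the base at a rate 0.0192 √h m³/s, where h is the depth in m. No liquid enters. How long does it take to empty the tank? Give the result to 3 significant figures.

1150 s

A dh/dt = −Q_out = −0.0192 √h.
Separate and integrate: 2(√h − √h₀) = −(0.0192/A) t.
Set h = 0: 2√h₀ = (0.0192/A) t_empty ⇒ t_empty = 2A√h₀/0.0192.
t_empty = 2·5.83·√3.56/0.0192 = 11.660·1.8868/0.0192 = 1145.8 s.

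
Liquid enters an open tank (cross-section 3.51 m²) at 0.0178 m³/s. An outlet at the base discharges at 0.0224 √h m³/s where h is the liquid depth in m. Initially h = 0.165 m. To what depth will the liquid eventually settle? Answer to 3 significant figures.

0.631 m

A dh/dt = Q_in − 0.0224 √h. Steady state requires inflow = outflow:
Q_in = 0.0224 √h_ss ⇒ √h_ss = 0.0178/0.0224 = 0.79464.
h_ss = 0.79464² = 0.63146 m. (Since h₀ = 0.165 m < h_ss, the level will rise toward this value.)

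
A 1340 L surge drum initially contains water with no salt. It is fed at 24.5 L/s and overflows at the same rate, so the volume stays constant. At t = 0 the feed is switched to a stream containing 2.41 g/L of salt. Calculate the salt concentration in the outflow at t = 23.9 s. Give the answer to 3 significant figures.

Unsteady species balance (constant V, well mixed): V dC/dt = Q(C_in − C).
Rewrite as dC/dt + C/τ = C_in/τ, τ = V/Q = 54.694 s.
Solution: C(t) = C_in + (C₀ − C_in) e^(−t/τ).
C(23.9) = 2.41 + (0 − 2.41)·e^(−23.9/54.694) = 2.41 + (-2.4100)·0.64599 = 0.85317 g/L.

0.853 g/L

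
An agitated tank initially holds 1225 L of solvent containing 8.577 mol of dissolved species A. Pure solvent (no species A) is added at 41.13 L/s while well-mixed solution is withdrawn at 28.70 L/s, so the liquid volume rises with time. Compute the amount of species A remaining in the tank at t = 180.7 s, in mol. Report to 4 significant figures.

0.7743 mol

Total volume: dV/dt = Q_in − Q_out = 12.4300 L/s, so V(t) = 1225 + 12.4300 t and V(180.7) = 3471.10 L.
Species balance (pure solvent in): dm/dt = −Q_out · m/V(t).
dm/m = −Q_out dt/(V₀ + 12.4300 t); integrating gives ln(m/m₀) = −(Q_out/(Q_in−Q_out)) ln(V/V₀).
m = m₀ (V₀/V)^(Q_out/(Q_in−Q_out)) = 8.577 × (1225/3471.10)^(2.30893) = 0.774345 mol.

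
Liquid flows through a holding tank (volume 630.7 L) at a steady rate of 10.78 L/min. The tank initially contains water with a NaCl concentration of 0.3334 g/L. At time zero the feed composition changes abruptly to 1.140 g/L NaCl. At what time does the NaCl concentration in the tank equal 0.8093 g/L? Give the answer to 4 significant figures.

52.17 min

Mass balance on the solute (V constant): V dC/dt = Q(C_in − C), so τ = V/Q = 58.5065 min.
C(t) = C_in + (C₀ − C_in) e^(−t/τ). Set C = 0.8093 and solve for t:
e^(−t/τ) = (C − C_in)/(C₀ − C_in) = (0.8093 − 1.140)/(0.3334 − 1.140) = 0.409993
t = −τ ln(…) = 58.5065 × 0.891616 = 52.1653 min.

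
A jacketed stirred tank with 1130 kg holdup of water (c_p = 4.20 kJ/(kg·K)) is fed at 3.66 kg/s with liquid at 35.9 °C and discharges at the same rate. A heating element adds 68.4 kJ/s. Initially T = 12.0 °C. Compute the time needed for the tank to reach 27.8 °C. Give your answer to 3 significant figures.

M c_p dT/dt = ṁ c_p (T_in − T) + Q̇.
τ = M/ṁ = 308.74 s; T_ss = T_in + Q̇/(ṁ c_p) = 40.350 °C.
T(t) = T_ss + (T₀ − T_ss) e^(−t/τ). Set T = 27.8:
e^(−t/τ) = (27.8 − 40.350)/(12.0 − 40.350) = 0.44267
t = −308.74 · ln(0.44267) = 251.60 s.

252 s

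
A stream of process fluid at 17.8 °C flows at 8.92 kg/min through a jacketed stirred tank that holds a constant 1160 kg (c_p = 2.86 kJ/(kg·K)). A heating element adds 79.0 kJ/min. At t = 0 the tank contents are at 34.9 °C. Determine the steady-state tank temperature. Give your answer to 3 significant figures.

20.9 °C

Energy balance: M c_p dT/dt = ṁ c_p (T_in − T) + 79.0.
At steady state dT/dt = 0 ⇒ T_ss = T_in + Q̇/(ṁ c_p) = 17.8 + 79.0/(8.92·2.86) = 20.897 °C.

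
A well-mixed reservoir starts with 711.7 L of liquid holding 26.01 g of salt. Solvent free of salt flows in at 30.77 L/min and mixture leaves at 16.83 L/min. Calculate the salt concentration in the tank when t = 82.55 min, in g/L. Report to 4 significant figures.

Let m(t) be the amount of salt. Volume: V(t) = V₀ + (Q_in − Q_out) t = 711.7 + 13.9400 t; V(82.55) = 1862.45 L.
Species balance (pure solvent in): dm/dt = −Q_out · m/V(t).
dm/m = −Q_out dt/(V₀ + 13.9400 t); integrating gives ln(m/m₀) = −(Q_out/(Q_in−Q_out)) ln(V/V₀).
m = m₀ (V₀/V)^(Q_out/(Q_in−Q_out)) = 26.01 × (711.7/1862.45)^(1.20732) = 8.14215 g.
C = m/V = 8.14215/1862.45 = 0.00437175 g/L.

0.004372 g/L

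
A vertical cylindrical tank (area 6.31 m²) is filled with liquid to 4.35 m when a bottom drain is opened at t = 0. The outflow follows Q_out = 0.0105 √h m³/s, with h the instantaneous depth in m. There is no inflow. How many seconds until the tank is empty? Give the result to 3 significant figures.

2510 s

With no inflow, A dh/dt = −0.0105 √h.
∫ h^(−1/2) dh = −(0.0105/A) ∫ dt, giving 2√h = 2√h₀ − (0.0105/A) t.
Tank is empty when √h = 0: t_empty = 2A√h₀/0.0105.
t_empty = 2·6.31·√4.35/0.0105 = 12.620·2.0857/0.0105 = 2506.8 s.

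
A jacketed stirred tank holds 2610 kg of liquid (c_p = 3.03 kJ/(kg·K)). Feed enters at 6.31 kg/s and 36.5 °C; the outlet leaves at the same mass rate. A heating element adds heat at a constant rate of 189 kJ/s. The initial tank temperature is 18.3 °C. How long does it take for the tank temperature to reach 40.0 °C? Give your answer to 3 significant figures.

613 s

M c_p dT/dt = ṁ c_p (T_in − T) + Q̇.
τ = M/ṁ = 413.63 s; T_ss = T_in + Q̇/(ṁ c_p) = 46.385 °C.
T(t) = T_ss + (T₀ − T_ss) e^(−t/τ). Set T = 40.0:
e^(−t/τ) = (40.0 − 46.385)/(18.3 − 46.385) = 0.22735
t = −413.63 · ln(0.22735) = 612.69 s.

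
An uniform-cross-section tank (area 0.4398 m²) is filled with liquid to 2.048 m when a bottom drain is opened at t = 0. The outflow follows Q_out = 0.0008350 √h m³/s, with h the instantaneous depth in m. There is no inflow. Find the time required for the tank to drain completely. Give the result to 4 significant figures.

1508 s

With no inflow, A dh/dt = −0.0008350 √h.
This is separable: 2 d(√h)/dt = −0.0008350/A, so √h = √h₀ − (0.0008350/(2A)) t.
Tank is empty when √h = 0: t_empty = 2A√h₀/0.0008350.
t_empty = 2·0.4398·√2.048/0.0008350 = 0.879600·1.43108/0.0008350 = 1507.52 s.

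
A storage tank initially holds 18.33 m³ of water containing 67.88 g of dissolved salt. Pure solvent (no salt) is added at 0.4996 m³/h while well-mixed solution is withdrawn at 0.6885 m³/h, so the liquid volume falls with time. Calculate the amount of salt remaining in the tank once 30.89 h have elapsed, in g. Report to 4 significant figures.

Total volume: dV/dt = Q_in − Q_out = -0.188900 m³/h, so V(t) = 18.33 − 0.188900 t and V(30.89) = 12.4949 m³.
Solute balance: dm/dt = 0 − Q_out C = −Q_out m/V(t).
dm/m = −Q_out dt/(V₀ − 0.188900 t); integrating gives ln(m/m₀) = −(Q_out/(Q_in−Q_out)) ln(V/V₀).
m = m₀ (V₀/V)^(Q_out/(Q_in−Q_out)) = 67.88 × (18.33/12.4949)^(-3.64479) = 16.7934 g.

16.79 g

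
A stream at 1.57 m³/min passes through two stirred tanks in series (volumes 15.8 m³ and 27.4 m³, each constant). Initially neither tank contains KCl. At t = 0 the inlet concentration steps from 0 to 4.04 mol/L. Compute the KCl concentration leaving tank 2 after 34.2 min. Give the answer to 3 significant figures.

2.88 mol/L

Each tank obeys Vᵢ dCᵢ/dt = Q(Cᵢ₋₁ − Cᵢ), so τᵢ = Vᵢ/Q.
τ₁ = 15.8/1.57 = 10.064 min; τ₂ = 27.4/1.57 = 17.452 min.
Solving the cascade with C₁(0)=C₂(0)=0 gives C₂(t) = C_in[1 − (τ₁ e^(−t/τ₁) − τ₂ e^(−t/τ₂))/(τ₁ − τ₂)].
At t = 34.2: e^(−t/τ₁) = 0.033428, e^(−t/τ₂) = 0.14091.
C₂ = 4.04·[1 − (10.064·0.033428 − 17.452·0.14091)/(-7.3885)] = 4.04·0.71269 = 2.8793 mol/L.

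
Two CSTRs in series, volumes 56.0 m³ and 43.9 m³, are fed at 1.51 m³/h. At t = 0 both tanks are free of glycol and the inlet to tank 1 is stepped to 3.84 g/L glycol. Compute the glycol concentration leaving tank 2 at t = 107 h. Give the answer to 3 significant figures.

Time constants: τᵢ = Vᵢ/Q for each well-mixed tank.
τ₁ = 56.0/1.51 = 37.086 h; τ₂ = 43.9/1.51 = 29.073 h.
Solving the cascade with C₁(0)=C₂(0)=0 gives C₂(t) = C_in[1 − (τ₁ e^(−t/τ₁) − τ₂ e^(−t/τ₂))/(τ₁ − τ₂)].
At t = 107: e^(−t/τ₁) = 0.055845, e^(−t/τ₂) = 0.025213.
C₂ = 3.84·[1 − (37.086·0.055845 − 29.073·0.025213)/(8.0132)] = 3.84·0.83302 = 3.1988 g/L.

3.20 g/L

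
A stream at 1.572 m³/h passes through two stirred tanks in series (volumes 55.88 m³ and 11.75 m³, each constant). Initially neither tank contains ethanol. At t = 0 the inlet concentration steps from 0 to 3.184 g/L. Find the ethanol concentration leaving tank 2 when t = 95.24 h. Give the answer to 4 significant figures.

2.907 g/L

Each tank obeys Vᵢ dCᵢ/dt = Q(Cᵢ₋₁ − Cᵢ), so τᵢ = Vᵢ/Q.
τ₁ = 55.88/1.572 = 35.5471 h; τ₂ = 11.75/1.572 = 7.47455 h.
Solving the cascade with C₁(0)=C₂(0)=0 gives C₂(t) = C_in[1 − (τ₁ e^(−t/τ₁) − τ₂ e^(−t/τ₂))/(τ₁ − τ₂)].
At t = 95.24: e^(−t/τ₁) = 0.0686136, e^(−t/τ₂) = 2.92594e-06.
C₂ = 3.184·[1 − (35.5471·0.0686136 − 7.47455·2.92594e-06)/(28.0725)] = 3.184·0.913118 = 2.90737 g/L.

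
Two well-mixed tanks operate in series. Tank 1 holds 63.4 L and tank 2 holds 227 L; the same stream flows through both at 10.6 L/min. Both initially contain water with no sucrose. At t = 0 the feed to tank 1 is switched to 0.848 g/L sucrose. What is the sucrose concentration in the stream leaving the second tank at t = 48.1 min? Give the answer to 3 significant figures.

Time constants: τᵢ = Vᵢ/Q for each well-mixed tank.
τ₁ = 63.4/10.6 = 5.9811 min; τ₂ = 227/10.6 = 21.415 min.
Tank 1: C₁ = C_in(1 − e^(−t/τ₁)). Tank 2 (τ₁ ≠ τ₂): C₂ = C_in[1 − (τ₁ e^(−t/τ₁) − τ₂ e^(−t/τ₂))/(τ₁ − τ₂)].
At t = 48.1: e^(−t/τ₁) = 0.00032168, e^(−t/τ₂) = 0.10581.
C₂ = 0.848·[1 − (5.9811·0.00032168 − 21.415·0.10581)/(-15.434)] = 0.848·0.85331 = 0.72360 g/L.

0.724 g/L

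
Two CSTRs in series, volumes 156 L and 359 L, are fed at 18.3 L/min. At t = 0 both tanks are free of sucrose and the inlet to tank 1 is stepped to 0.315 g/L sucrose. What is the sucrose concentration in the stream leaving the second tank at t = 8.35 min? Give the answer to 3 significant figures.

0.0419 g/L

Species balance on tank i: dCᵢ/dt = (Cᵢ₋₁ − Cᵢ)/τᵢ with τᵢ = Vᵢ/Q.
τ₁ = 156/18.3 = 8.5246 min; τ₂ = 359/18.3 = 19.617 min.
Solving the cascade with C₁(0)=C₂(0)=0 gives C₂(t) = C_in[1 − (τ₁ e^(−t/τ₁) − τ₂ e^(−t/τ₂))/(τ₁ − τ₂)].
At t = 8.35: e^(−t/τ₁) = 0.37549, e^(−t/τ₂) = 0.65335.
C₂ = 0.315·[1 − (8.5246·0.37549 − 19.617·0.65335)/(-11.093)] = 0.315·0.13312 = 0.041933 g/L.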